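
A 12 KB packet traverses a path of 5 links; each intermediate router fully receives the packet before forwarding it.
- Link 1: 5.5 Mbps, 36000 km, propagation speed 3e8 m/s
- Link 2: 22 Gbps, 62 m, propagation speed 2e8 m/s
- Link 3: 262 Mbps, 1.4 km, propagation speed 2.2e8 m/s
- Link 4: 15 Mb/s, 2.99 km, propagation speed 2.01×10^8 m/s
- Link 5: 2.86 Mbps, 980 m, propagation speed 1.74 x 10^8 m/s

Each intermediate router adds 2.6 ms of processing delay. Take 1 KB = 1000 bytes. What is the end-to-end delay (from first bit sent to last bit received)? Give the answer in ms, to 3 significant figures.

L = 96000 bits.
Transmission delays (L/R per hop): 17.4545, 0.00436364, 0.366412, 6.4, 33.5664 ms; sum = 57.7918 ms.
Propagation delays (d/s per hop): 120, 0.00031, 0.00636364, 0.0148756, 0.00563218 ms; sum = 120.027 ms.
Processing at 4 router(s): 4 × 2.6 ms = 10.4 ms.
End-to-end = 188 ms.

188 ms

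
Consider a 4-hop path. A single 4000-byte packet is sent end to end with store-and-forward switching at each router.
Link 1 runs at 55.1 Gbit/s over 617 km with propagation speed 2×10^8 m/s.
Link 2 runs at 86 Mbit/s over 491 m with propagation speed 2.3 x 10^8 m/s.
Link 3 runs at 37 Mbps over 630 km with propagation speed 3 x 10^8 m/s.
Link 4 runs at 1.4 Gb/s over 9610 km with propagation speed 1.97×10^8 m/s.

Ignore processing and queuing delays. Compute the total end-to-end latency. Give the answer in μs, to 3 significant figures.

55200 μs

L = 4000 × 8 = 32000 bits.
Transmission delays (L/R per hop): 0.580762, 372.093, 864.865, 22.8571 μs; sum = 1260.4 μs.
Propagation delays (d/s per hop): 3085, 2.13478, 2100, 48781.7 μs; sum = 53968.9 μs.
End-to-end = 55200 μs.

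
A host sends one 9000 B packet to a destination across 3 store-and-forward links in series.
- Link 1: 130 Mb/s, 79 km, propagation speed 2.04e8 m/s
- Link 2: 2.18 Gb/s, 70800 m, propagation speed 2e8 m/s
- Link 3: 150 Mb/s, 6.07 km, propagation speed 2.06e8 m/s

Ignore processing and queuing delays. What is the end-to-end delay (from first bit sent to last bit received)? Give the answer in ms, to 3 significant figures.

L = 9000 × 8 = 72000 bits.
Transmission delays (L/R per hop): 0.553846, 0.0330275, 0.48 ms; sum = 1.06687 ms.
Propagation delays (d/s per hop): 0.387255, 0.354, 0.029466 ms; sum = 0.770721 ms.
End-to-end = 1.84 ms.

1.84 ms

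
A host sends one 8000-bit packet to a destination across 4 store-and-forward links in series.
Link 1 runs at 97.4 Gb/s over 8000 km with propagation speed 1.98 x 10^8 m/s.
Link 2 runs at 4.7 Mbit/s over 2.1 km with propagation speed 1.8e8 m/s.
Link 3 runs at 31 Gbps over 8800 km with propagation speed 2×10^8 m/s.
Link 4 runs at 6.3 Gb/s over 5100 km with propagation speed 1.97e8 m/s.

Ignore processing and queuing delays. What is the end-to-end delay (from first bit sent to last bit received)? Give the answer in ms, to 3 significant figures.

Transmission delays (L/R per hop): 8.21355e-05, 1.70213, 0.000258065, 0.00126984 ms; sum = 1.70374 ms.
Propagation delays (d/s per hop): 40.404, 0.0116667, 44, 25.8883 ms; sum = 110.304 ms.
End-to-end = 112 ms.

112 ms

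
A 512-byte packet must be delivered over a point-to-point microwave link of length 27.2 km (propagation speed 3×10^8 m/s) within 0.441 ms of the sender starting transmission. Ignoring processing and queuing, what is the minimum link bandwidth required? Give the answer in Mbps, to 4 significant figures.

11.69 Mbps

L = 4096 bits.
Propagation delay = 27200 / 300000000 = 0.0906667 ms.
Transmission budget = 0.441 − 0.0906667 = 0.350333 ms.
R ≥ L / t_tx = 4096 bits / 0.000350333 s = 11.69 Mbps.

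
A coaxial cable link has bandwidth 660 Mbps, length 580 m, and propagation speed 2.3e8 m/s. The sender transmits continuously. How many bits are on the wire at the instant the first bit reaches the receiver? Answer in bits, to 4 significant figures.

1664 bits

Propagation delay = 580 / 2.3e+08 = 2.52174e-06 s.
BDP = R × t_prop = 660000000 × 2.52174e-06 = 1664.35 bits.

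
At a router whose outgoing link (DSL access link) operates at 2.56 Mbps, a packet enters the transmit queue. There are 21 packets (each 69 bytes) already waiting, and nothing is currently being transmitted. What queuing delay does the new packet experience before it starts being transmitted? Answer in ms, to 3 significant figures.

4.53 ms

Each queued packet: L/R = 552/2560000 = 0.215625 ms.
21 queued → 4.52813 ms.
Queuing delay = 4.53 ms.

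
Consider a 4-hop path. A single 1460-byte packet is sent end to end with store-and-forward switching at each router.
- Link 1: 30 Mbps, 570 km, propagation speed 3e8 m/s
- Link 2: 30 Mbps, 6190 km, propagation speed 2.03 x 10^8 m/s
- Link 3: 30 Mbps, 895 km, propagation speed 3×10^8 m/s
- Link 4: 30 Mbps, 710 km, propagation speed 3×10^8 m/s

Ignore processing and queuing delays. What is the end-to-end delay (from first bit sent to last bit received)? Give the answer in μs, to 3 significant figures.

39300 μs

L = 1460 × 8 = 11680 bits.
Transmission delay per hop = L/R = 11680/30000000 = 389.333 μs; 4 hops → 1557.33 μs.
Propagation delays (d/s per hop): 1900, 30492.6, 2983.33, 2366.67 μs; sum = 37742.6 μs.
End-to-end = 39300 μs.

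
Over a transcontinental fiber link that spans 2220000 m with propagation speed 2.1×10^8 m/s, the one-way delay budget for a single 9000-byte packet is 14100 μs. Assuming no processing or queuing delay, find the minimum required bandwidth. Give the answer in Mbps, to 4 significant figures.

L = 72000 bits.
Propagation delay = 2220000 / 210000000 = 10571.4 μs.
Transmission budget = 14100 − 10571.4 = 3528.57 μs.
R ≥ L / t_tx = 72000 bits / 0.00352857 s = 20.40 Mbps.

20.40 Mbps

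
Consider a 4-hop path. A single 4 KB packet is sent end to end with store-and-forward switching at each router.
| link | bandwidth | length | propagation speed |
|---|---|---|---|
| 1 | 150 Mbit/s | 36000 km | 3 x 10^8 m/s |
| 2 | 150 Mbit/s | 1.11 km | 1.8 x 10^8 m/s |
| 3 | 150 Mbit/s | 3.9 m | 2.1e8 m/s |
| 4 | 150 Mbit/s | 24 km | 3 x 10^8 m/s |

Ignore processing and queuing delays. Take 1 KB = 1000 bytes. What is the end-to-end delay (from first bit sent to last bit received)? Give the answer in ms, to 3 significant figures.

L = 32000 bits.
Transmission delay per hop = L/R = 32000/150000000 = 0.213333 ms; 4 hops → 0.853333 ms.
Propagation delays (d/s per hop): 120, 0.00616667, 1.85714e-05, 0.08 ms; sum = 120.086 ms.
End-to-end = 121 ms.

121 ms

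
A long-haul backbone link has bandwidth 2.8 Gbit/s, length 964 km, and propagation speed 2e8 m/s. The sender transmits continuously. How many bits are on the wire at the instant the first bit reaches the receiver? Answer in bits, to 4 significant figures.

Propagation delay = 964000 / 200000000 = 0.00482 s.
BDP = R × t_prop = 2800000000 × 0.00482 = 13496000 bits.

13500000 bits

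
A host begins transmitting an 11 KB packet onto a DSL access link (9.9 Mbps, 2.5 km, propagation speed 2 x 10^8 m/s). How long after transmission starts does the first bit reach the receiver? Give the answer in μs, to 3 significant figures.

12.5 μs

First bit experiences only propagation delay: d/s = 2500/200000000 = 12.5 μs.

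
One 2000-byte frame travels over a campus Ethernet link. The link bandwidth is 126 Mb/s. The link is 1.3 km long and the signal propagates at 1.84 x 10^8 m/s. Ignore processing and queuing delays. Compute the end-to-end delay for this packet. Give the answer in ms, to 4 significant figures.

L = 2000 × 8 = 16000 bits.
Transmission delay = L/R = 16000 / 126000000 = 0.126984 ms.
Propagation delay = d/s = 1300 m / 184000000 m/s = 0.00706522 ms.
Total = 0.1340 ms.

0.1340 ms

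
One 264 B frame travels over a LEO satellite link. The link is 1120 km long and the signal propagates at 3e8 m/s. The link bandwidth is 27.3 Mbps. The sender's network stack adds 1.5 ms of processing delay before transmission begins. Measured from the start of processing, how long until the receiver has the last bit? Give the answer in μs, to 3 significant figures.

L = 264 × 8 = 2112 bits.
Transmission delay = L/R = 2112 / 27300000 = 77.3626 μs.
Propagation delay = d/s = 1120000 m / 300000000 m/s = 3733.33 μs.
Plus processing delay 1.5 ms = 1500 μs.
Total = 5310 μs.

5310 μs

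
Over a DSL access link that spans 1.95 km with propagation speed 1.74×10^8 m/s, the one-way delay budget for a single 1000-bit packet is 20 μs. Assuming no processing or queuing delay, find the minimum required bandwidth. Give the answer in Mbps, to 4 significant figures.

Propagation delay = 1950 / 174000000 = 11.2069 μs.
Transmission budget = 20 − 11.2069 = 8.7931 μs.
R ≥ L / t_tx = 1000 bits / 8.7931e-06 s = 113.7 Mbps.

113.7 Mbps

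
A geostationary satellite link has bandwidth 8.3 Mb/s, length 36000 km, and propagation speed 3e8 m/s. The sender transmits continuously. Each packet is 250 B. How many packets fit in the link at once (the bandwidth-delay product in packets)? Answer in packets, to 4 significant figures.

Propagation delay = 36000000 / 300000000 = 0.12 s.
BDP = R × t_prop = 8.3e+06 × 0.12 = 996000 bits.
In packets of 2000 bits: 498.0 packets.

498.0 packets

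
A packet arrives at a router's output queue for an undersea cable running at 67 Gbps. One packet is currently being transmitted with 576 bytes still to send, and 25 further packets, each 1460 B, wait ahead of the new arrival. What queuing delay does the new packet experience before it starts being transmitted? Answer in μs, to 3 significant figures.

Each queued packet: L/R = 11680/67000000000 = 0.174328 μs.
25 queued → 4.35821 μs.
Plus remaining 4608 bits of current packet: 0.0687761 μs.
Queuing delay = 4.43 μs.

4.43 μs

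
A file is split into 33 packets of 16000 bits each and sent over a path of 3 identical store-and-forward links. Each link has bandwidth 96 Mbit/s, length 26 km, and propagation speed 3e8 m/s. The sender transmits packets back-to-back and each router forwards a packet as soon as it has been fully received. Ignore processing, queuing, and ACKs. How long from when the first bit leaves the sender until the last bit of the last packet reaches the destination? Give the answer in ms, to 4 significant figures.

Per-hop transmission t_tx = L/R = 16000/96000000 = 0.166667 ms.
Per-hop propagation t_prop = 26000/300000000 = 0.0866667 ms.
Pipeline fill: first packet needs 3·t_tx to clear all hops; remaining 32 packets each add one t_tx.
Total = (3+33-1)·t_tx + 3·t_prop = 35·0.166667 + 3·0.0866667 = 6.093 ms.

6.093 ms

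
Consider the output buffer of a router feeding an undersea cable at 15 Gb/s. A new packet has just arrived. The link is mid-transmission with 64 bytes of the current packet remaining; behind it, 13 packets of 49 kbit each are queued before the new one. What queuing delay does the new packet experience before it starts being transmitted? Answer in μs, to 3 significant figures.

42.5 μs

Each queued packet: L/R = 49000/15000000000 = 3.26667 μs.
13 queued → 42.4667 μs.
Plus remaining 512 bits of current packet: 0.0341333 μs.
Queuing delay = 42.5 μs.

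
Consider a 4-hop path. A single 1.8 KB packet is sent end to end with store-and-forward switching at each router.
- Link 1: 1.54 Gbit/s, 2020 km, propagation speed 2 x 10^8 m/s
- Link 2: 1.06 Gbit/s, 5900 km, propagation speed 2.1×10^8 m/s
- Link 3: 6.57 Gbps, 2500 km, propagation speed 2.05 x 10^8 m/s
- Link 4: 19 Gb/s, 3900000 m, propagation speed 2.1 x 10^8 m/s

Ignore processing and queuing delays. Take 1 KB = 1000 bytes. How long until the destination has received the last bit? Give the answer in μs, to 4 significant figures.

68990 μs

L = 14400 bits.
Transmission delays (L/R per hop): 9.35065, 13.5849, 2.19178, 0.757895 μs; sum = 25.8852 μs.
Propagation delays (d/s per hop): 10100, 28095.2, 12195.1, 18571.4 μs; sum = 68961.8 μs.
End-to-end = 68990 μs.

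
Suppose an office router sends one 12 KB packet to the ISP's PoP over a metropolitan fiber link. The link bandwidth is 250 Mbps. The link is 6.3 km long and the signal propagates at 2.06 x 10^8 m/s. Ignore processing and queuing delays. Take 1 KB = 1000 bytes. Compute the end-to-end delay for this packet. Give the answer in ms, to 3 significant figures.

L = 96000 bits.
Transmission delay = L/R = 96000 / 250000000 = 0.384 ms.
Propagation delay = d/s = 6300 m / 206000000 m/s = 0.0305825 ms.
Total = 0.415 ms.

0.415 ms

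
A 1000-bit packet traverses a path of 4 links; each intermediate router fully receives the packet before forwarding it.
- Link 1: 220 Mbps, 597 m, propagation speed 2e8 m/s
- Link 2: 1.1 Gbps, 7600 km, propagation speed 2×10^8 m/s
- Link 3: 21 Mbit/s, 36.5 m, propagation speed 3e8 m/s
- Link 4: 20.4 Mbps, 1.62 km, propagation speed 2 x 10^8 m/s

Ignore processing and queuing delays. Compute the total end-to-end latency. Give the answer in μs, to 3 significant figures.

38100 μs

Transmission delays (L/R per hop): 4.54545, 0.909091, 47.619, 49.0196 μs; sum = 102.093 μs.
Propagation delays (d/s per hop): 2.985, 38000, 0.121667, 8.1 μs; sum = 38011.2 μs.
End-to-end = 38100 μs.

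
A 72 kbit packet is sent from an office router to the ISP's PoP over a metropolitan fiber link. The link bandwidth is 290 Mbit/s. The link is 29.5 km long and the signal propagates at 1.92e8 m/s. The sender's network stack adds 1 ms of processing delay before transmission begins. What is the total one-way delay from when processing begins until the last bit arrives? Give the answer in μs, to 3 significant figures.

L = 72000 bits.
Transmission delay = L/R = 72000 / 290000000 = 248.276 μs.
Propagation delay = d/s = 29500 m / 192000000 m/s = 153.646 μs.
Plus processing delay 1 ms = 1000 μs.
Total = 1400 μs.

1400 μs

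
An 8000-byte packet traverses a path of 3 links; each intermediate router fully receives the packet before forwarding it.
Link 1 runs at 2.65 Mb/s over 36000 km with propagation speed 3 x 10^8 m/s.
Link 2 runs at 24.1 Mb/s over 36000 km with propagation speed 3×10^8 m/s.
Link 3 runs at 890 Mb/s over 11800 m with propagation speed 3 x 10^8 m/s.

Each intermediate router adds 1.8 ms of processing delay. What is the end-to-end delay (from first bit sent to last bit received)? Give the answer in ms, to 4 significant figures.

L = 8000 × 8 = 64000 bits.
Transmission delays (L/R per hop): 24.1509, 2.6556, 0.0719101 ms; sum = 26.8785 ms.
Propagation delays (d/s per hop): 120, 120, 0.0393333 ms; sum = 240.039 ms.
Processing at 2 router(s): 2 × 1.8 ms = 3.6 ms.
End-to-end = 270.5 ms.

270.5 ms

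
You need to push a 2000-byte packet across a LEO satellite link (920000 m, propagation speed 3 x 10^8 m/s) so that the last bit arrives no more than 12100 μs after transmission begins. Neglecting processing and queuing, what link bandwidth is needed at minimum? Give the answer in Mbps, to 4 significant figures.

L = 16000 bits.
Propagation delay = 920000 / 300000000 = 3066.67 μs.
Transmission budget = 12100 − 3066.67 = 9033.33 μs.
R ≥ L / t_tx = 16000 bits / 0.00903333 s = 1.771 Mbps.

1.771 Mbps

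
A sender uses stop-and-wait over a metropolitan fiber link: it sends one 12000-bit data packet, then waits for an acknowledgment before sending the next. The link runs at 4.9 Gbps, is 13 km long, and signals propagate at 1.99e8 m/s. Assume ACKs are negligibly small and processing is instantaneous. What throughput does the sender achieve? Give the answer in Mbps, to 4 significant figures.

t_tx = L/R = 12000/4900000000 = 2.44898e-06 s.
t_prop = 13000/199000000 = 6.53266e-05 s; RTT = 0.000130653 s.
Cycle = t_tx + RTT = 0.000133102 s.
Throughput = L / cycle = 12000 / 0.000133102 = 90.16 Mbps.

90.16 Mbps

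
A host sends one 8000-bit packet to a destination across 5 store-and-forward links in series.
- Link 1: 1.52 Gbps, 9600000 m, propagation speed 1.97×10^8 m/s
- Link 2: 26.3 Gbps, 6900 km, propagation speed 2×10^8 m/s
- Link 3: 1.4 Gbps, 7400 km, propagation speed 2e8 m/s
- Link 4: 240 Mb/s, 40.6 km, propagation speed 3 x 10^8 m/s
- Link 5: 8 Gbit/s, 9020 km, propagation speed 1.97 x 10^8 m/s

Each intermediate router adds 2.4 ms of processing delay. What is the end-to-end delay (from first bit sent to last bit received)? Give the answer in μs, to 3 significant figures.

Transmission delays (L/R per hop): 5.26316, 0.304183, 5.71429, 33.3333, 1 μs; sum = 45.615 μs.
Propagation delays (d/s per hop): 48731, 34500, 37000, 135.333, 45786.8 μs; sum = 166153 μs.
Processing at 4 router(s): 4 × 2.4 ms = 9600 μs.
End-to-end = 176000 μs.

176000 μs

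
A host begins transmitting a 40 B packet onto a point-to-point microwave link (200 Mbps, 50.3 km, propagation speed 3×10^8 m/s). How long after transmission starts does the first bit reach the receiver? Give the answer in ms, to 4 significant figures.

0.1677 ms

First bit experiences only propagation delay: d/s = 50300/300000000 = 0.1677 ms.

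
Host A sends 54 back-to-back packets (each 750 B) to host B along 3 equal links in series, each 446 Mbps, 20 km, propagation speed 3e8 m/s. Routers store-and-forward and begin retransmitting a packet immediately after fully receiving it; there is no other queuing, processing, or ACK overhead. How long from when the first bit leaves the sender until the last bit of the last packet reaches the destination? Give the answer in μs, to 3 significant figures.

Per-hop transmission t_tx = L/R = 6000/446000000 = 13.4529 μs.
Per-hop propagation t_prop = 20000/300000000 = 66.6667 μs.
Pipeline fill: first packet needs 3·t_tx to clear all hops; remaining 53 packets each add one t_tx.
Total = (3+54-1)·t_tx + 3·t_prop = 56·13.4529 + 3·66.6667 = 953 μs.

953 μs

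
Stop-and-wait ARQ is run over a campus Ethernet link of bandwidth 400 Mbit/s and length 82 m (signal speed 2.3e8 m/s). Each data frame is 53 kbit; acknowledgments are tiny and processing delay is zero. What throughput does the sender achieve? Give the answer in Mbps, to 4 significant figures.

t_tx = L/R = 53000/400000000 = 0.0001325 s.
t_prop = 82/2.3e+08 = 3.56522e-07 s; RTT = 7.13043e-07 s.
Cycle = t_tx + RTT = 0.000133213 s.
Throughput = L / cycle = 53000 / 0.000133213 = 397.9 Mbps.

397.9 Mbps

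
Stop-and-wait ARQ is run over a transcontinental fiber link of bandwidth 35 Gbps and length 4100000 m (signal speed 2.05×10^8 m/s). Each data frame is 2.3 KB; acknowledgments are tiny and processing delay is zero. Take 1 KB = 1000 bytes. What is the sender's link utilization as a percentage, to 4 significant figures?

t_tx = L/R = 18400/35000000000 = 5.25714e-07 s.
t_prop = 4100000/2.05e+08 = 0.02 s; RTT = 0.04 s.
Cycle = t_tx + RTT = 0.0400005 s.
Utilization = t_tx / cycle = 5.25714e-07/0.0400005 = 0.001314 %.

0.001314 %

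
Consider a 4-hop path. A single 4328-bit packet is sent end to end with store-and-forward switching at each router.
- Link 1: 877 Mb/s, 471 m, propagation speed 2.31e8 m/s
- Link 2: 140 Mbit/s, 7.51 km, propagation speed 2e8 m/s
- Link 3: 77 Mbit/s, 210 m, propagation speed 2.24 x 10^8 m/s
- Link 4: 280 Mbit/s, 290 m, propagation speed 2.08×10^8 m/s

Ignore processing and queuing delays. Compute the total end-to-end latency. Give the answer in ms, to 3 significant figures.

Transmission delays (L/R per hop): 0.00493501, 0.0309143, 0.0562078, 0.0154571 ms; sum = 0.107514 ms.
Propagation delays (d/s per hop): 0.00203896, 0.03755, 0.0009375, 0.00139423 ms; sum = 0.0419207 ms.
End-to-end = 0.149 ms.

0.149 ms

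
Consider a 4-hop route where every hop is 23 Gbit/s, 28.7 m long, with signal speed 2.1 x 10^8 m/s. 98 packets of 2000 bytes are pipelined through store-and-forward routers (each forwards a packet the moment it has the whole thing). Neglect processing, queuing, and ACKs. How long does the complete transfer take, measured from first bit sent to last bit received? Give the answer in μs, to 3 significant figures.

70.8 μs

Per-hop transmission t_tx = L/R = 16000/23000000000 = 0.695652 μs.
Per-hop propagation t_prop = 28.7/210000000 = 0.136667 μs.
Pipeline fill: first packet needs 4·t_tx to clear all hops; remaining 97 packets each add one t_tx.
Total = (4+98-1)·t_tx + 4·t_prop = 101·0.695652 + 4·0.136667 = 70.8 μs.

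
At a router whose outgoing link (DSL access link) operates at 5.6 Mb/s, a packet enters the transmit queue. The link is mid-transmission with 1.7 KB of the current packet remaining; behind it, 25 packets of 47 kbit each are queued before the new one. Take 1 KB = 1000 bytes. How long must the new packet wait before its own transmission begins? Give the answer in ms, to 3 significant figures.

Each queued packet: L/R = 47000/5600000 = 8.39286 ms.
25 queued → 209.821 ms.
Plus remaining 13600 bits of current packet: 2.42857 ms.
Queuing delay = 212 ms.

212 ms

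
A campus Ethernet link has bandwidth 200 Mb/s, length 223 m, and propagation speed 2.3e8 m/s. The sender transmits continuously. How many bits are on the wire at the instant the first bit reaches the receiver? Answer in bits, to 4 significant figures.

Propagation delay = 223 / 2.3e+08 = 9.69565e-07 s.
BDP = R × t_prop = 200000000 × 9.69565e-07 = 193.913 bits.

193.9 bits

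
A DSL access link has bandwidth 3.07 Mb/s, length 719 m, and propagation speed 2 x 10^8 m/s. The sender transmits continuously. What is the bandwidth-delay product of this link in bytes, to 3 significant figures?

1.38 bytes

Propagation delay = 719 / 200000000 = 3.595e-06 s.
BDP = R × t_prop = 3070000 × 3.595e-06 = 11.0367 bits.
In bytes: 11.0367/8 = 1.38 bytes.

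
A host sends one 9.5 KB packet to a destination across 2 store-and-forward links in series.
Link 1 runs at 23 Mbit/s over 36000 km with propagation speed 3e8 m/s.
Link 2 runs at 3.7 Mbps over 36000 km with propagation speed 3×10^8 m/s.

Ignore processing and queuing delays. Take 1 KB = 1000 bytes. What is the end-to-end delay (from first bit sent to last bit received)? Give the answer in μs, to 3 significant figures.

L = 76000 bits.
Transmission delays (L/R per hop): 3304.35, 20540.5 μs; sum = 23844.9 μs.
Propagation delays (d/s per hop): 120000, 120000 μs; sum = 240000 μs.
End-to-end = 264000 μs.

264000 μs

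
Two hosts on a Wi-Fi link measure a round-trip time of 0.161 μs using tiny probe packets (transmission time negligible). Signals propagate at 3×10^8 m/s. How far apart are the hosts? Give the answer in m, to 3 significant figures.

24.2 m

One-way propagation = RTT/2 = 0.0805 μs.
d = s × t = 300000000 × 8.05e-08 = 24.2 m.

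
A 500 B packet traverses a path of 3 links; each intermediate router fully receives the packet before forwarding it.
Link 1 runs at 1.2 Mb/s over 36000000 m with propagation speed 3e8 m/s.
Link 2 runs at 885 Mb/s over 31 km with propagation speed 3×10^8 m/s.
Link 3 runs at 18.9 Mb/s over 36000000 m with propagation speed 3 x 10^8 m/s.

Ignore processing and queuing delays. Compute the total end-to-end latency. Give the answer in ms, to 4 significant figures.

243.7 ms

L = 500 × 8 = 4000 bits.
Transmission delays (L/R per hop): 3.33333, 0.00451977, 0.21164 ms; sum = 3.54949 ms.
Propagation delays (d/s per hop): 120, 0.103333, 120 ms; sum = 240.103 ms.
End-to-end = 243.7 ms.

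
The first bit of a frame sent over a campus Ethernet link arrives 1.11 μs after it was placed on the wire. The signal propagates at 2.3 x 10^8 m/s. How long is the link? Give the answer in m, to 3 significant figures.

255 m

d = s × t_prop = 2.3e+08 × 1.11e-06 = 255 m.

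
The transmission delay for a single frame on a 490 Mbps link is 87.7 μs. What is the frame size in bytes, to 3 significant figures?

5370 bytes

L = R × t_tx = 490000000 b/s × 8.77e-05 s = 42973 bits.
In bytes: 42973 / 8 = 5370 bytes.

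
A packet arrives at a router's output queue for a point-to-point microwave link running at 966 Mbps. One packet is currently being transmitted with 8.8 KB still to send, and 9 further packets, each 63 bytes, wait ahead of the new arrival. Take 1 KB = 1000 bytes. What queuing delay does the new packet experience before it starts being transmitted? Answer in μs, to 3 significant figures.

77.6 μs

Each queued packet: L/R = 504/966000000 = 0.521739 μs.
9 queued → 4.69565 μs.
Plus remaining 70400 bits of current packet: 72.8778 μs.
Queuing delay = 77.6 μs.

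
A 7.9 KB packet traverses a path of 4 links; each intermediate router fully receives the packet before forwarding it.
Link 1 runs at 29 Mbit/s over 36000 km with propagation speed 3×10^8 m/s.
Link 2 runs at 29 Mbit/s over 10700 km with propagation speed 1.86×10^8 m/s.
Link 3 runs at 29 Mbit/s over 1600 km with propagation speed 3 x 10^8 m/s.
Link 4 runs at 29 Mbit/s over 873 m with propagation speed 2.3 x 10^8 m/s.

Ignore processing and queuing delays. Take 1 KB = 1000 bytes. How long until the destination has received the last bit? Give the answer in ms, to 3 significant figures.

192 ms

L = 63200 bits.
Transmission delay per hop = L/R = 63200/29000000 = 2.17931 ms; 4 hops → 8.71724 ms.
Propagation delays (d/s per hop): 120, 57.5269, 5.33333, 0.00379565 ms; sum = 182.864 ms.
End-to-end = 192 ms.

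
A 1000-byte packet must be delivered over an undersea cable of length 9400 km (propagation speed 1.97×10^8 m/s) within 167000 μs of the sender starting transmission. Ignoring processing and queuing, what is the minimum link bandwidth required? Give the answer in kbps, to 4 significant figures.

L = 8000 bits.
Propagation delay = 9400000 / 197000000 = 47715.7 μs.
Transmission budget = 167000 − 47715.7 = 119284 μs.
R ≥ L / t_tx = 8000 bits / 0.119284 s = 67.07 kbps.

67.07 kbps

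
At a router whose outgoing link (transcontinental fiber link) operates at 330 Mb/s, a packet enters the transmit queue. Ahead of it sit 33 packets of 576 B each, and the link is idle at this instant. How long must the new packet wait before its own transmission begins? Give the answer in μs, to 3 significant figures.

461 μs

Each queued packet: L/R = 4608/330000000 = 13.9636 μs.
33 queued → 460.8 μs.
Queuing delay = 461 μs.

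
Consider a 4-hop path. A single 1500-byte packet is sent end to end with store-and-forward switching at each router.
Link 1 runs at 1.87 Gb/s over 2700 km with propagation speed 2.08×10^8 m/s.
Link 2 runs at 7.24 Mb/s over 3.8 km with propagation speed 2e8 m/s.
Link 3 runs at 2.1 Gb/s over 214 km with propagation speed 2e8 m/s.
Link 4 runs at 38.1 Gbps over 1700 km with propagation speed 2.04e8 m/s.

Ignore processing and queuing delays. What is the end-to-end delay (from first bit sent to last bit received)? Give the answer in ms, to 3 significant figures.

24.1 ms

L = 1500 × 8 = 12000 bits.
Transmission delays (L/R per hop): 0.00641711, 1.65746, 0.00571429, 0.000314961 ms; sum = 1.6699 ms.
Propagation delays (d/s per hop): 12.9808, 0.019, 1.07, 8.33333 ms; sum = 22.4031 ms.
End-to-end = 24.1 ms.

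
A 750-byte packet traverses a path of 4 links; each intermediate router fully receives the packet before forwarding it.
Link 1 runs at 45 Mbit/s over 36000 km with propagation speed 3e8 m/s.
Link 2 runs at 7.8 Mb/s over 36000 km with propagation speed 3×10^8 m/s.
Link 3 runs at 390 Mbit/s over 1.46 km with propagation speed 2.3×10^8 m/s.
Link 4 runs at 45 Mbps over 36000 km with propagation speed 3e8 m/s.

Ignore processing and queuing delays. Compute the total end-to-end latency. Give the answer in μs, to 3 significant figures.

L = 750 × 8 = 6000 bits.
Transmission delays (L/R per hop): 133.333, 769.231, 15.3846, 133.333 μs; sum = 1051.28 μs.
Propagation delays (d/s per hop): 120000, 120000, 6.34783, 120000 μs; sum = 360006 μs.
End-to-end = 361000 μs.

361000 μs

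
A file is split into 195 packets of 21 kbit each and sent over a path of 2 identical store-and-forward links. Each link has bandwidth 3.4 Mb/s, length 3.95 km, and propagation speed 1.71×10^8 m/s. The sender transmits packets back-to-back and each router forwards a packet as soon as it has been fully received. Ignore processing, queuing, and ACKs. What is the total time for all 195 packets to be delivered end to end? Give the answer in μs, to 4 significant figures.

Per-hop transmission t_tx = L/R = 21000/3400000 = 6176.47 μs.
Per-hop propagation t_prop = 3950/171000000 = 23.0994 μs.
Pipeline fill: first packet needs 2·t_tx to clear all hops; remaining 194 packets each add one t_tx.
Total = (2+195-1)·t_tx + 2·t_prop = 196·6176.47 + 2·23.0994 = 1211000 μs.

1211000 μs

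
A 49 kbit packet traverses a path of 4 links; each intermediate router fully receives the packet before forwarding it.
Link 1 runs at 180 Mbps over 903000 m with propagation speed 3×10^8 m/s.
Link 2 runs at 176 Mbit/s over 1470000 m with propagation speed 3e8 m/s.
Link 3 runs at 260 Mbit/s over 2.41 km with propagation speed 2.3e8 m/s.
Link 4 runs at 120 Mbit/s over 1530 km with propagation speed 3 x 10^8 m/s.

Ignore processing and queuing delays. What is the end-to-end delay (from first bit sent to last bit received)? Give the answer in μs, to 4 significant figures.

14170 μs

L = 49000 bits.
Transmission delays (L/R per hop): 272.222, 278.409, 188.462, 408.333 μs; sum = 1147.43 μs.
Propagation delays (d/s per hop): 3010, 4900, 10.4783, 5100 μs; sum = 13020.5 μs.
End-to-end = 14170 μs.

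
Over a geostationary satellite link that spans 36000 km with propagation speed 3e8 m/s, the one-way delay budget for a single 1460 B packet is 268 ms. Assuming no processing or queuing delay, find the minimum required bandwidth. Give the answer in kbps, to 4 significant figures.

78.92 kbps

L = 11680 bits.
Propagation delay = 36000000 / 300000000 = 120 ms.
Transmission budget = 268 − 120 = 148 ms.
R ≥ L / t_tx = 11680 bits / 0.148 s = 78.92 kbps.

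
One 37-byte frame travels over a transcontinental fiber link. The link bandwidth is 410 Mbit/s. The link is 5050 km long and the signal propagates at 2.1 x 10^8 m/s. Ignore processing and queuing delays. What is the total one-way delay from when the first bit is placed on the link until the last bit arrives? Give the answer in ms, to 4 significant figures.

24.05 ms

L = 37 × 8 = 296 bits.
Transmission delay = L/R = 296 / 410000000 = 0.000721951 ms.
Propagation delay = d/s = 5050000 m / 210000000 m/s = 24.0476 ms.
Total = 24.05 ms.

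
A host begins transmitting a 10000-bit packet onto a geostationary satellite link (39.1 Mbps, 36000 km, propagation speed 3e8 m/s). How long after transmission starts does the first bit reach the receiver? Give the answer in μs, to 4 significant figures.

120000 μs

First bit experiences only propagation delay: d/s = 36000000/300000000 = 120000 μs.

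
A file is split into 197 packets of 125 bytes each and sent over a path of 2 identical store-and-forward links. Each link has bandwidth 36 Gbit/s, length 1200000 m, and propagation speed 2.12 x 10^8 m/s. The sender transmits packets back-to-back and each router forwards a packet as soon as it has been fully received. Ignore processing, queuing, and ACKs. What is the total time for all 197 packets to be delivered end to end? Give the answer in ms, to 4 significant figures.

11.33 ms

Per-hop transmission t_tx = L/R = 1000/36000000000 = 2.77778e-05 ms.
Per-hop propagation t_prop = 1200000/212000000 = 5.66038 ms.
Pipeline fill: first packet needs 2·t_tx to clear all hops; remaining 196 packets each add one t_tx.
Total = (2+197-1)·t_tx + 2·t_prop = 198·2.77778e-05 + 2·5.66038 = 11.33 ms.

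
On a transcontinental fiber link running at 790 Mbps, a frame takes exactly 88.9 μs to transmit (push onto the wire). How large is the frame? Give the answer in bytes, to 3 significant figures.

8780 bytes

L = R × t_tx = 790000000 b/s × 8.89e-05 s = 70231 bits.
In bytes: 70231 / 8 = 8780 bytes.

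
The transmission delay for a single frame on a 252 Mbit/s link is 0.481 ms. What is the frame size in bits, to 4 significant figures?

121200 bits

L = R × t_tx = 252000000 b/s × 0.000481 s = 121212 bits.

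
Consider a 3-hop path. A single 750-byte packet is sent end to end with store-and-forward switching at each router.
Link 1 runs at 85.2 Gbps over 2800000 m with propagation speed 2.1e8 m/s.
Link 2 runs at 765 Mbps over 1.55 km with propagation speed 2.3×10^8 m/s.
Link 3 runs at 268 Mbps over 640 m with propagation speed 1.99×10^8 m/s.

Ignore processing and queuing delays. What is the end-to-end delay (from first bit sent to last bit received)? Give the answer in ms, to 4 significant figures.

13.37 ms

L = 750 × 8 = 6000 bits.
Transmission delays (L/R per hop): 7.04225e-05, 0.00784314, 0.0223881 ms; sum = 0.0303016 ms.
Propagation delays (d/s per hop): 13.3333, 0.00673913, 0.00321608 ms; sum = 13.3433 ms.
End-to-end = 13.37 ms.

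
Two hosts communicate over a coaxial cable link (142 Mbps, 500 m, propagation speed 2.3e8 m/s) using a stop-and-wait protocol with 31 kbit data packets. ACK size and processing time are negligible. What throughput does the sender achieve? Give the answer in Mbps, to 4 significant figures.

t_tx = L/R = 31000/142000000 = 0.00021831 s.
t_prop = 500/2.3e+08 = 2.17391e-06 s; RTT = 4.34783e-06 s.
Cycle = t_tx + RTT = 0.000222658 s.
Throughput = L / cycle = 31000 / 0.000222658 = 139.2 Mbps.

139.2 Mbps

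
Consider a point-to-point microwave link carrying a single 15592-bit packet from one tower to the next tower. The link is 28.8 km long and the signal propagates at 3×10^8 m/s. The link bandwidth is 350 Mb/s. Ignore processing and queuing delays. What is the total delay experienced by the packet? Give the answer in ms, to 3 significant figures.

Transmission delay = L/R = 15592 / 350000000 = 0.0445486 ms.
Propagation delay = d/s = 28800 m / 300000000 m/s = 0.096 ms.
Total = 0.141 ms.

0.141 ms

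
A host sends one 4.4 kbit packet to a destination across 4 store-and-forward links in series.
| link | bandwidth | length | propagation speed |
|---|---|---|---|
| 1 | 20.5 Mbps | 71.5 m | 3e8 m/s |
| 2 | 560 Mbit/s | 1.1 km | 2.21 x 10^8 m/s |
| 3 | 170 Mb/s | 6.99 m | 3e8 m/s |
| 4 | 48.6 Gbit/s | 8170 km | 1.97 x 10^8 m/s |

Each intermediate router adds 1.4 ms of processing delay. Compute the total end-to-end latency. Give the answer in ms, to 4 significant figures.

L = 4400 bits.
Transmission delays (L/R per hop): 0.214634, 0.00785714, 0.0258824, 9.0535e-05 ms; sum = 0.248464 ms.
Propagation delays (d/s per hop): 0.000238333, 0.00497738, 2.33e-05, 41.4721 ms; sum = 41.4773 ms.
Processing at 3 router(s): 3 × 1.4 ms = 4.2 ms.
End-to-end = 45.93 ms.

45.93 ms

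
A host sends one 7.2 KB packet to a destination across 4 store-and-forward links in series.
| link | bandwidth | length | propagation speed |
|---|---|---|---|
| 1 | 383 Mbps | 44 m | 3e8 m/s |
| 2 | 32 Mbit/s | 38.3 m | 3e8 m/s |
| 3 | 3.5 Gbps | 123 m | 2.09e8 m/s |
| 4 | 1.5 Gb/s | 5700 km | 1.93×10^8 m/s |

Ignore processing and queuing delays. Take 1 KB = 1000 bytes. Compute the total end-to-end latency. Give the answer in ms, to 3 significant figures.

L = 57600 bits.
Transmission delays (L/R per hop): 0.150392, 1.8, 0.0164571, 0.0384 ms; sum = 2.00525 ms.
Propagation delays (d/s per hop): 0.000146667, 0.000127667, 0.000588517, 29.5337 ms; sum = 29.5345 ms.
End-to-end = 31.5 ms.

31.5 ms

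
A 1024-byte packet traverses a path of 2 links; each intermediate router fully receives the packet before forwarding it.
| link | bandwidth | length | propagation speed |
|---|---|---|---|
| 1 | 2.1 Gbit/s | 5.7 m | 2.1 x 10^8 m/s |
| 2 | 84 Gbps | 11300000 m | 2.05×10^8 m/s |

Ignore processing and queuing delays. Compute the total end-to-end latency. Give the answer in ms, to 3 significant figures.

L = 1024 × 8 = 8192 bits.
Transmission delays (L/R per hop): 0.00390095, 9.75238e-05 ms; sum = 0.00399848 ms.
Propagation delays (d/s per hop): 2.71429e-05, 55.122 ms; sum = 55.122 ms.
End-to-end = 55.1 ms.

55.1 ms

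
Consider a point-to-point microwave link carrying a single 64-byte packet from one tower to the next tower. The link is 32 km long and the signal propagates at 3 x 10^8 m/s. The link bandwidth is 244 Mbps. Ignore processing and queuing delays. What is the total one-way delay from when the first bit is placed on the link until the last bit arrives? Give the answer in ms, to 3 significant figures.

L = 64 × 8 = 512 bits.
Transmission delay = L/R = 512 / 244000000 = 0.00209836 ms.
Propagation delay = d/s = 32000 m / 300000000 m/s = 0.106667 ms.
Total = 0.109 ms.

0.109 ms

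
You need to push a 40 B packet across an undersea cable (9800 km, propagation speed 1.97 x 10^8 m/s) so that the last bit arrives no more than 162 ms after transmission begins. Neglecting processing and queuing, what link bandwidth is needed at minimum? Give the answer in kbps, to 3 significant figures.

L = 320 bits.
Propagation delay = 9800000 / 197000000 = 49.7462 ms.
Transmission budget = 162 − 49.7462 = 112.254 ms.
R ≥ L / t_tx = 320 bits / 0.112254 s = 2.85 kbps.

2.85 kbps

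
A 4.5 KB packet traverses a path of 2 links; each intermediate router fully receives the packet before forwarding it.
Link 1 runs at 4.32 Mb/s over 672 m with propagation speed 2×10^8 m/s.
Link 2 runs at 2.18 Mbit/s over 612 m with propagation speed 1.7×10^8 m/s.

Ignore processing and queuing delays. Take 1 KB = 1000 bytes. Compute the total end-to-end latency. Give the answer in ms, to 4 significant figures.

24.85 ms

L = 36000 bits.
Transmission delays (L/R per hop): 8.33333, 16.5138 ms; sum = 24.8471 ms.
Propagation delays (d/s per hop): 0.00336, 0.0036 ms; sum = 0.00696 ms.
End-to-end = 24.85 ms.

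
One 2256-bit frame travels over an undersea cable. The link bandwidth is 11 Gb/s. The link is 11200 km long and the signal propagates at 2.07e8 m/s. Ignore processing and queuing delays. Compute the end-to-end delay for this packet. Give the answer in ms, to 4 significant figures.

54.11 ms

Transmission delay = L/R = 2256 / 11000000000 = 0.000205091 ms.
Propagation delay = d/s = 11200000 m / 2.07e+08 m/s = 54.1063 ms.
Total = 54.11 ms.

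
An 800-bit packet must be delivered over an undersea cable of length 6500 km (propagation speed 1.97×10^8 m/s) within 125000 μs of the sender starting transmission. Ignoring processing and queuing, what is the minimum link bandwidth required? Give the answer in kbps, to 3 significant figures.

Propagation delay = 6500000 / 197000000 = 32994.9 μs.
Transmission budget = 125000 − 32994.9 = 92005.1 μs.
R ≥ L / t_tx = 800 bits / 0.0920051 s = 8.70 kbps.

8.70 kbps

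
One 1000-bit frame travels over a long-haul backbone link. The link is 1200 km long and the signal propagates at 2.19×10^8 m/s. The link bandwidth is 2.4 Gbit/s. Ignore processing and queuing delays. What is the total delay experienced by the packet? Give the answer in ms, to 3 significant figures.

5.48 ms

Transmission delay = L/R = 1000 / 2400000000 = 0.000416667 ms.
Propagation delay = d/s = 1200000 m / 219000000 m/s = 5.47945 ms.
Total = 5.48 ms.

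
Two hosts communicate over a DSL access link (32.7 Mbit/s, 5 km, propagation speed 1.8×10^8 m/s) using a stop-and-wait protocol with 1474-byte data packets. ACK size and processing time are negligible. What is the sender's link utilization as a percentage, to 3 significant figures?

t_tx = L/R = 11792/3.27e+07 = 0.000360612 s.
t_prop = 5000/180000000 = 2.77778e-05 s; RTT = 5.55556e-05 s.
Cycle = t_tx + RTT = 0.000416167 s.
Utilization = t_tx / cycle = 0.000360612/0.000416167 = 86.7 %.

86.7 %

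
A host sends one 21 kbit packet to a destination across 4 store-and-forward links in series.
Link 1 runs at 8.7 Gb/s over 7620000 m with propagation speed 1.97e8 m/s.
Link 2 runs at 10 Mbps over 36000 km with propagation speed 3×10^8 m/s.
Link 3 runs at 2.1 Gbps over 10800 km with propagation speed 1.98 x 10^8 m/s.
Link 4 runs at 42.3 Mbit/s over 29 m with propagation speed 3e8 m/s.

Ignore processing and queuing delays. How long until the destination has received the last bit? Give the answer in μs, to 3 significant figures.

L = 21000 bits.
Transmission delays (L/R per hop): 2.41379, 2100, 10, 496.454 μs; sum = 2608.87 μs.
Propagation delays (d/s per hop): 38680.2, 120000, 54545.5, 0.0966667 μs; sum = 213226 μs.
End-to-end = 216000 μs.

216000 μs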